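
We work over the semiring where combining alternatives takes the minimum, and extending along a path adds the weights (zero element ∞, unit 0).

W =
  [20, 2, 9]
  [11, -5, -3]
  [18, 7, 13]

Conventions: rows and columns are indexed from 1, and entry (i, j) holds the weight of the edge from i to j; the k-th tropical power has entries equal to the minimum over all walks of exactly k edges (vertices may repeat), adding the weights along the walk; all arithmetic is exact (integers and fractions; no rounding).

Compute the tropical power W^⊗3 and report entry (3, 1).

W^⊗2:
  [13, -3, -1]
  [6, -10, -8]
  [18, 2, 4]
W^⊗3:
  [8, -8, -6]
  [1, -15, -13]
  [13, -3, -1]
Key observation: the optimum is the walk 3->2->2->1, with weight 7 + (-5) + 11 = 13.
Optimal value attained by: walk 3->2->2->1.
Answer: (W^⊗3)[3][1] = 13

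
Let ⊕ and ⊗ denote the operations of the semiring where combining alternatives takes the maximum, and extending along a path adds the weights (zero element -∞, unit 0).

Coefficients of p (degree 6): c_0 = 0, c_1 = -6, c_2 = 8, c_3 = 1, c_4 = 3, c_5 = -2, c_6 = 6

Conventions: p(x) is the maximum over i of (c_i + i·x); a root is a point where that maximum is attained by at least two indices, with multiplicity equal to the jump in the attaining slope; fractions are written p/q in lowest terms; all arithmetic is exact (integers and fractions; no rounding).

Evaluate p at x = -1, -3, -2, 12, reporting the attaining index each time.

p(-1) = max(0+0·(-1)=0, -6+1·(-1)=-7, 8+2·(-1)=6, 1+3·(-1)=-2, 3+4·(-1)=-1, -2+5·(-1)=-7, 6+6·(-1)=0) = 6 (attained by i=2)
p(-3) = max(0+0·(-3)=0, -6+1·(-3)=-9, 8+2·(-3)=2, 1+3·(-3)=-8, 3+4·(-3)=-9, -2+5·(-3)=-17, 6+6·(-3)=-12) = 2 (attained by i=2)
p(-2) = max(0+0·(-2)=0, -6+1·(-2)=-8, 8+2·(-2)=4, 1+3·(-2)=-5, 3+4·(-2)=-5, -2+5·(-2)=-12, 6+6·(-2)=-6) = 4 (attained by i=2)
p(12) = max(0+0·12=0, -6+1·12=6, 8+2·12=32, 1+3·12=37, 3+4·12=51, -2+5·12=58, 6+6·12=78) = 78 (attained by i=6)
Answer: p(-1) = 6; p(-3) = 2; p(-2) = 4; p(12) = 78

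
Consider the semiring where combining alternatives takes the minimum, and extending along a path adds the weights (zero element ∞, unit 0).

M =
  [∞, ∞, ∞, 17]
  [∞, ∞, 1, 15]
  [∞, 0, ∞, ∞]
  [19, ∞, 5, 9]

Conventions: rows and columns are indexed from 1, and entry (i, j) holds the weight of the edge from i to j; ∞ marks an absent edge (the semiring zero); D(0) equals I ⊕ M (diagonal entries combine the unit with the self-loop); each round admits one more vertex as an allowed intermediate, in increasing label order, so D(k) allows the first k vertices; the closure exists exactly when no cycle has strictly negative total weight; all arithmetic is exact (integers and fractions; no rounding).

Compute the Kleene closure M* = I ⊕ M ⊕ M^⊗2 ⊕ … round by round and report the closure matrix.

D(0):
  [0, ∞, ∞, 17]
  [∞, 0, 1, 15]
  [∞, 0, 0, ∞]
  [19, ∞, 5, 0]
D(1):
  [0, ∞, ∞, 17]
  [∞, 0, 1, 15]
  [∞, 0, 0, ∞]
  [19, ∞, 5, 0]
D(2):
  [0, ∞, ∞, 17]
  [∞, 0, 1, 15]
  [∞, 0, 0, 15]
  [19, ∞, 5, 0]
D(3):
  [0, ∞, ∞, 17]
  [∞, 0, 1, 15]
  [∞, 0, 0, 15]
  [19, 5, 5, 0]
D(4):
  [0, 22, 22, 17]
  [34, 0, 1, 15]
  [34, 0, 0, 15]
  [19, 5, 5, 0]
Answer: M* = [[0, 22, 22, 17], [34, 0, 1, 15], [34, 0, 0, 15], [19, 5, 5, 0]]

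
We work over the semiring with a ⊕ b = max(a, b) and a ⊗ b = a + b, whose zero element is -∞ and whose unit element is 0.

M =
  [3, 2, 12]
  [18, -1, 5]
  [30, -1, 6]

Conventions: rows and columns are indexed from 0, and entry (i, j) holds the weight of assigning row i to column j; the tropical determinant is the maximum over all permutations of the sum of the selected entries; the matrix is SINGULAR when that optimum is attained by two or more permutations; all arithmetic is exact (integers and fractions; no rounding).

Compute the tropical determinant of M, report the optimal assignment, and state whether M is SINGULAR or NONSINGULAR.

σ = (0, 1, 2): 3 + (-1) + 6 = 8
σ = (0, 2, 1): 3 + 5 + (-1) = 7
σ = (1, 0, 2): 2 + 18 + 6 = 26
σ = (1, 2, 0): 2 + 5 + 30 = 37
σ = (2, 0, 1): 12 + 18 + (-1) = 29
σ = (2, 1, 0): 12 + (-1) + 30 = 41
Optimal value attained by: σ = (2, 1, 0).
Answer: det⊕(M) = 41; verdict: NONSINGULAR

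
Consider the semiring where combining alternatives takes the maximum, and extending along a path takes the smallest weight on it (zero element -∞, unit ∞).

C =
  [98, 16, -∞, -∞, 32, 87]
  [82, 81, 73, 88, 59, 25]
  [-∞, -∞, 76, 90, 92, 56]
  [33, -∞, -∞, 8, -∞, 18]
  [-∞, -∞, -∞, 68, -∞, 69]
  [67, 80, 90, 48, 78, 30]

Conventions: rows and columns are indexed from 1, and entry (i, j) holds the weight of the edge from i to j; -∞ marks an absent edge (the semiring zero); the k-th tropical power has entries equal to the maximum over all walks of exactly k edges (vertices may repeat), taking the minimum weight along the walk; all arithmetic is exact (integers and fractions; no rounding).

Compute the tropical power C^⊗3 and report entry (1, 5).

C^⊗2:
  [98, 80, 87, 48, 78, 87]
  [82, 81, 73, 81, 73, 82]
  [56, 56, 76, 76, 76, 69]
  [33, 18, 18, 18, 32, 33]
  [67, 69, 69, 48, 69, 30]
  [80, 80, 76, 90, 90, 69]
C^⊗3:
  [98, 80, 87, 87, 87, 87]
  [82, 81, 82, 81, 78, 82]
  [67, 69, 76, 76, 76, 69]
  [33, 33, 33, 33, 33, 33]
  [69, 69, 69, 69, 69, 69]
  [80, 80, 76, 80, 76, 80]
Key observation: the optimum is the walk 1->6->3->5, with weight 87 min 90 min 92 = 87.
Optimal value attained by: walk 1->6->3->5.
Answer: (C^⊗3)[1][5] = 87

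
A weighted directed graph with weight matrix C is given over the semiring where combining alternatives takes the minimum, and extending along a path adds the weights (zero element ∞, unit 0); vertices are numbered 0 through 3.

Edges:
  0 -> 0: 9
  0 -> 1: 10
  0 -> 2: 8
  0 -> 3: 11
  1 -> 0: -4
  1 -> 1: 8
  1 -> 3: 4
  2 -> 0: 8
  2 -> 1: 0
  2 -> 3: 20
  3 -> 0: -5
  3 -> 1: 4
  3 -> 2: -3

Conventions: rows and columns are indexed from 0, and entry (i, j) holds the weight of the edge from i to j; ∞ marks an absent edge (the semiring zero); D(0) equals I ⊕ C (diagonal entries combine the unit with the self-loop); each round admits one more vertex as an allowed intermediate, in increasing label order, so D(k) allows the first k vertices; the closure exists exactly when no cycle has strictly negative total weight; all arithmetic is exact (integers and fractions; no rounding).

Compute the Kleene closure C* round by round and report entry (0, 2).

D(0):
  [0, 10, 8, 11]
  [-4, 0, ∞, 4]
  [8, 0, 0, 20]
  [-5, 4, -3, 0]
D(1):
  [0, 10, 8, 11]
  [-4, 0, 4, 4]
  [8, 0, 0, 19]
  [-5, 4, -3, 0]
D(2):
  [0, 10, 8, 11]
  [-4, 0, 4, 4]
  [-4, 0, 0, 4]
  [-5, 4, -3, 0]
D(3):
  [0, 8, 8, 11]
  [-4, 0, 4, 4]
  [-4, 0, 0, 4]
  [-7, -3, -3, 0]
D(4):
  [0, 8, 8, 11]
  [-4, 0, 1, 4]
  [-4, 0, 0, 4]
  [-7, -3, -3, 0]
Answer: C*[0][2] = 8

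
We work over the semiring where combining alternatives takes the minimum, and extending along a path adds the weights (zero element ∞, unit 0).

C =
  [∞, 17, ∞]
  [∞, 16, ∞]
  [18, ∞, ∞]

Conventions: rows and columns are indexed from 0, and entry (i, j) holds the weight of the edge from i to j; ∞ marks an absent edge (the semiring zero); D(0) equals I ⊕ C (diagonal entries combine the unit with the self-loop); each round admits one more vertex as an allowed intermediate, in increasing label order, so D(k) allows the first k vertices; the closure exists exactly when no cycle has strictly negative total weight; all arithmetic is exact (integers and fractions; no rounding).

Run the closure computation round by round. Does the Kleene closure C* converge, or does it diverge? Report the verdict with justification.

D(0):
  [0, 17, ∞]
  [∞, 0, ∞]
  [18, ∞, 0]
D(1):
  [0, 17, ∞]
  [∞, 0, ∞]
  [18, 35, 0]
D(2):
  [0, 17, ∞]
  [∞, 0, ∞]
  [18, 35, 0]
D(3):
  [0, 17, ∞]
  [∞, 0, ∞]
  [18, 35, 0]
Key observation: every diagonal entry stays at the unit through all rounds, so no improving cycle exists.
Answer: CONVERGES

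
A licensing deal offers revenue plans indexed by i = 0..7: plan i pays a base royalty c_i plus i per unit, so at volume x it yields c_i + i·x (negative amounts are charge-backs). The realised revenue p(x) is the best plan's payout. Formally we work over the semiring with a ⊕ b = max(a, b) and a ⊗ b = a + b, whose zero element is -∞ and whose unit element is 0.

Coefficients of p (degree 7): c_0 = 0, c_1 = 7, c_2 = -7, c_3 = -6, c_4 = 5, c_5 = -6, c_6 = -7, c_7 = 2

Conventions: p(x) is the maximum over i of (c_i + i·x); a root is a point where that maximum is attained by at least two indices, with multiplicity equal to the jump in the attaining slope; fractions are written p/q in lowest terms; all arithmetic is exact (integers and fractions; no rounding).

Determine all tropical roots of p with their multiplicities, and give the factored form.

hull edge (i=0, c=0) to (i=1, c=7): slope 7, span 1
hull edge (i=1, c=7) to (i=4, c=5): slope -2/3, span 3
hull edge (i=4, c=5) to (i=7, c=2): slope -1, span 3
Factored form: p(x) = 2 ⊗ (x ⊕ (-7)) ⊗ (x ⊕ 2/3) ⊗ (x ⊕ 2/3) ⊗ (x ⊕ 2/3) ⊗ (x ⊕ 1) ⊗ (x ⊕ 1) ⊗ (x ⊕ 1)
Answer: roots = -7 (mult 1), 2/3 (mult 3), 1 (mult 3)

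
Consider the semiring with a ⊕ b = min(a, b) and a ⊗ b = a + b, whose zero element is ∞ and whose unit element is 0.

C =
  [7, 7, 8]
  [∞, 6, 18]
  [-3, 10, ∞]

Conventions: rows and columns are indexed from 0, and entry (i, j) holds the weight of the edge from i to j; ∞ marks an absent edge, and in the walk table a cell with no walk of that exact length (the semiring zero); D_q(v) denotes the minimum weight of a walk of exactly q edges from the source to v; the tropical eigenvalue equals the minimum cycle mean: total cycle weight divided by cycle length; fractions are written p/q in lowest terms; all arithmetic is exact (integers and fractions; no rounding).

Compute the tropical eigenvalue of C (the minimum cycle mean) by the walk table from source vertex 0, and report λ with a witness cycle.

q=0: [0, ∞, ∞]
q=1: [7, 7, 8]
q=2: [5, 13, 15]
q=3: [12, 12, 13]
Optimal cycle mean attained by: cycle 0->2->0, total 8 + (-3), length 2.
Answer: λ = 5/2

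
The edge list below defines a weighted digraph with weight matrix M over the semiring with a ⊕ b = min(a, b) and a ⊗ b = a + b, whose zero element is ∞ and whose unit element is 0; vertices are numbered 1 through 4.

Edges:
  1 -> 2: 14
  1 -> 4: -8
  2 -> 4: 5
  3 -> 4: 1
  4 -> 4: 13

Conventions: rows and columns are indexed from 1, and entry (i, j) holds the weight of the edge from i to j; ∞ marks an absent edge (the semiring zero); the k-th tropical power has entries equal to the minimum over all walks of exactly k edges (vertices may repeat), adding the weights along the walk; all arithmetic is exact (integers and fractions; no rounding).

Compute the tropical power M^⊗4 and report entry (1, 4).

M^⊗2:
  [∞, ∞, ∞, 5]
  [∞, ∞, ∞, 18]
  [∞, ∞, ∞, 14]
  [∞, ∞, ∞, 26]
M^⊗3:
  [∞, ∞, ∞, 18]
  [∞, ∞, ∞, 31]
  [∞, ∞, ∞, 27]
  [∞, ∞, ∞, 39]
M^⊗4:
  [∞, ∞, ∞, 31]
  [∞, ∞, ∞, 44]
  [∞, ∞, ∞, 40]
  [∞, ∞, ∞, 52]
Key observation: the optimum is the walk 1->4->4->4->4, with weight (-8) + 13 + 13 + 13 = 31.
Optimal value attained by: walk 1->4->4->4->4.
Answer: (M^⊗4)[1][4] = 31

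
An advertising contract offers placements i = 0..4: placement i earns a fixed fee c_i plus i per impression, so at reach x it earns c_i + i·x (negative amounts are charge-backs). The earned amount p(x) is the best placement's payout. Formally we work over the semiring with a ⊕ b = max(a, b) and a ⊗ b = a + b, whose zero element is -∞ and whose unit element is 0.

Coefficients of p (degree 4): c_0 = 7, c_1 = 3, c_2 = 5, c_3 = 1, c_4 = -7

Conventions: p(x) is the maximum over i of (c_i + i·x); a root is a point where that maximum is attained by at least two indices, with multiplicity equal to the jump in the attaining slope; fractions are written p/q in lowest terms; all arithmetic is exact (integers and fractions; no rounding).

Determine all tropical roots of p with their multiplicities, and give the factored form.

hull edge (i=0, c=7) to (i=2, c=5): slope -1, span 2
hull edge (i=2, c=5) to (i=3, c=1): slope -4, span 1
hull edge (i=3, c=1) to (i=4, c=-7): slope -8, span 1
Factored form: p(x) = -7 ⊗ (x ⊕ 1) ⊗ (x ⊕ 1) ⊗ (x ⊕ 4) ⊗ (x ⊕ 8)
Answer: roots = 1 (mult 2), 4 (mult 1), 8 (mult 1)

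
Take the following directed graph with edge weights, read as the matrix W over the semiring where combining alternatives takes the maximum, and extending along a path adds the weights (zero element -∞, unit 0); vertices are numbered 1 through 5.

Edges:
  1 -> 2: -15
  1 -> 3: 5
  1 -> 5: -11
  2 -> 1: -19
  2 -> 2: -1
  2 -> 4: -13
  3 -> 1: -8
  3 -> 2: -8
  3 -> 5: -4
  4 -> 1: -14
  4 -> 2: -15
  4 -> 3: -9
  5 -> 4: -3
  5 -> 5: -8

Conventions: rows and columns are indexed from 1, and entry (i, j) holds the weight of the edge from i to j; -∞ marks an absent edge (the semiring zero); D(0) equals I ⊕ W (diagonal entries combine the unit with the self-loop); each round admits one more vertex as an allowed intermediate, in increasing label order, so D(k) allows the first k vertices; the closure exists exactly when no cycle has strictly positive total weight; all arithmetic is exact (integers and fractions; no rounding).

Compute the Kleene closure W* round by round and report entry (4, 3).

D(0):
  [0, -15, 5, -∞, -11]
  [-19, 0, -∞, -13, -∞]
  [-8, -8, 0, -∞, -4]
  [-14, -15, -9, 0, -∞]
  [-∞, -∞, -∞, -3, 0]
D(1):
  [0, -15, 5, -∞, -11]
  [-19, 0, -14, -13, -30]
  [-8, -8, 0, -∞, -4]
  [-14, -15, -9, 0, -25]
  [-∞, -∞, -∞, -3, 0]
D(2):
  [0, -15, 5, -28, -11]
  [-19, 0, -14, -13, -30]
  [-8, -8, 0, -21, -4]
  [-14, -15, -9, 0, -25]
  [-∞, -∞, -∞, -3, 0]
D(3):
  [0, -3, 5, -16, 1]
  [-19, 0, -14, -13, -18]
  [-8, -8, 0, -21, -4]
  [-14, -15, -9, 0, -13]
  [-∞, -∞, -∞, -3, 0]
D(4):
  [0, -3, 5, -16, 1]
  [-19, 0, -14, -13, -18]
  [-8, -8, 0, -21, -4]
  [-14, -15, -9, 0, -13]
  [-17, -18, -12, -3, 0]
D(5):
  [0, -3, 5, -2, 1]
  [-19, 0, -14, -13, -18]
  [-8, -8, 0, -7, -4]
  [-14, -15, -9, 0, -13]
  [-17, -18, -12, -3, 0]
Answer: W*[4][3] = -9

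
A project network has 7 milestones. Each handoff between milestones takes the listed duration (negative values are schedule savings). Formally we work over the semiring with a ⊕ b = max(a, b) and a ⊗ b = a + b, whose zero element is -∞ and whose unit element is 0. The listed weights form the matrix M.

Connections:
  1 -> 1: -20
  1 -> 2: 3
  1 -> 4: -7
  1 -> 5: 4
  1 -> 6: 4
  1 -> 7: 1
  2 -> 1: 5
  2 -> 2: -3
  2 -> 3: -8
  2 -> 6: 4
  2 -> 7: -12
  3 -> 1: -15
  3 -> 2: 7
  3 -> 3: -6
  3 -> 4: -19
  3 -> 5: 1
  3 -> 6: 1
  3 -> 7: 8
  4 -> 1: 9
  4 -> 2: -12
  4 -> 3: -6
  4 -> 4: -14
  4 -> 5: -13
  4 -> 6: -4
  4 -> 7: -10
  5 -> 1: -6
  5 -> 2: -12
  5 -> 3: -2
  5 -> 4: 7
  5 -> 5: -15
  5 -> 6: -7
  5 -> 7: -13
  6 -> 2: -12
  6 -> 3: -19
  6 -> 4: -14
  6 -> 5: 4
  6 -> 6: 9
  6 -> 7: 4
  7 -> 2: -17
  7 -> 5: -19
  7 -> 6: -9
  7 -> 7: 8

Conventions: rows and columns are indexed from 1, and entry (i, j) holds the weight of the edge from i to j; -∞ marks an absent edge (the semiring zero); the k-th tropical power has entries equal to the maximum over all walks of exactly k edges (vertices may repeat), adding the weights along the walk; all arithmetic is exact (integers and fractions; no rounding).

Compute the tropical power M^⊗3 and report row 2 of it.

M^⊗2:
  [8, 0, 2, 11, 8, 13, 9]
  [2, 8, -11, -2, 9, 13, 8]
  [12, 4, -1, 8, 5, 11, 16]
  [-5, 12, -12, 2, 13, 13, 10]
  [16, 5, 1, -7, -1, 3, 6]
  [-2, -3, 2, 11, 13, 18, 13]
  [-12, -9, -21, -12, -5, 0, 16]
M^⊗3:
  [20, 11, 6, 15, 17, 22, 17]
  [13, 5, 7, 16, 17, 22, 17]
  [17, 15, 3, 12, 16, 20, 24]
  [17, 9, 11, 20, 17, 22, 18]
  [10, 19, -3, 9, 20, 20, 17]
  [20, 9, 11, 20, 22, 27, 22]
  [-3, -1, -7, 2, 4, 9, 24]
Answer: row 2 of M^⊗3 = [13, 5, 7, 16, 17, 22, 17]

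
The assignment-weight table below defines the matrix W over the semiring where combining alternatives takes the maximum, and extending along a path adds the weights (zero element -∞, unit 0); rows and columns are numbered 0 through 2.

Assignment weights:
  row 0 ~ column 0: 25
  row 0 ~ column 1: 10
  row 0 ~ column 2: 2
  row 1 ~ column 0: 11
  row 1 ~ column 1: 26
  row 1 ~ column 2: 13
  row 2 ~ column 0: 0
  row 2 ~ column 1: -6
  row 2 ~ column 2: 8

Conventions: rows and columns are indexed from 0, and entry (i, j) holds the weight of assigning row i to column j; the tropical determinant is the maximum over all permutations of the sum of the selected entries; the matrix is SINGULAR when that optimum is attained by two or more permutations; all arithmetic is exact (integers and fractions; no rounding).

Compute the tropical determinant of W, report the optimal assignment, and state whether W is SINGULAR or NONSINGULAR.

σ = (0, 1, 2): 25 + 26 + 8 = 59
σ = (0, 2, 1): 25 + 13 + (-6) = 32
σ = (1, 0, 2): 10 + 11 + 8 = 29
σ = (1, 2, 0): 10 + 13 + 0 = 23
σ = (2, 0, 1): 2 + 11 + (-6) = 7
σ = (2, 1, 0): 2 + 26 + 0 = 28
Optimal value attained by: σ = (0, 1, 2).
Answer: det⊕(W) = 59; verdict: NONSINGULAR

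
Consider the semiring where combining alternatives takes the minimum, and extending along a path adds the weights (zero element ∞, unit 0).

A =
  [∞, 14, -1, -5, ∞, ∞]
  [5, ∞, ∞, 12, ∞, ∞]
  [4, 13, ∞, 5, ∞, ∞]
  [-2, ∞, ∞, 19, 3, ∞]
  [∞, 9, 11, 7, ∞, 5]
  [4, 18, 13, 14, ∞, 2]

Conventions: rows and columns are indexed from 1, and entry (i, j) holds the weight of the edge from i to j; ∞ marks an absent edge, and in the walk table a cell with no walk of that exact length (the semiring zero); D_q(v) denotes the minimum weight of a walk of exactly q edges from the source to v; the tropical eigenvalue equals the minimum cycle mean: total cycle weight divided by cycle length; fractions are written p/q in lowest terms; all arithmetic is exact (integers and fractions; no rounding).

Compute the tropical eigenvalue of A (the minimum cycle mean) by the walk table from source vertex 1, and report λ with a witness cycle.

q=0: [0, ∞, ∞, ∞, ∞, ∞]
q=1: [∞, 14, -1, -5, ∞, ∞]
q=2: [-7, 12, ∞, 4, -2, ∞]
q=3: [2, 7, -8, -12, 7, 3]
q=4: [-14, 5, 1, -3, -9, 5]
q=5: [-5, 0, -15, -19, 0, -4]
q=6: [-21, -2, -6, -10, -16, -2]
Optimal cycle mean attained by: cycle 1->4->1, total (-5) + (-2), length 2.
Answer: λ = -7/2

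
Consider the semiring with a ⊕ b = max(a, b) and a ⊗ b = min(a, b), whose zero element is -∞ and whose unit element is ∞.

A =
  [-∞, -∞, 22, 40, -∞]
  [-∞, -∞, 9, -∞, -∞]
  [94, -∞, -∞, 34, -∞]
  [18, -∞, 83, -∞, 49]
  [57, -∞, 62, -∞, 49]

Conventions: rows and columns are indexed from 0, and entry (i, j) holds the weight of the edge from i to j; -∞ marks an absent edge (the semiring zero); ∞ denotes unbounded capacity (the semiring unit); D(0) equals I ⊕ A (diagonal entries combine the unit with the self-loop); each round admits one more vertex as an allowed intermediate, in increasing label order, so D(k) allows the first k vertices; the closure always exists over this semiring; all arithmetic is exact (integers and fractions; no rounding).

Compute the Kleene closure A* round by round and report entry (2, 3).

D(0):
  [∞, -∞, 22, 40, -∞]
  [-∞, ∞, 9, -∞, -∞]
  [94, -∞, ∞, 34, -∞]
  [18, -∞, 83, ∞, 49]
  [57, -∞, 62, -∞, ∞]
D(1):
  [∞, -∞, 22, 40, -∞]
  [-∞, ∞, 9, -∞, -∞]
  [94, -∞, ∞, 40, -∞]
  [18, -∞, 83, ∞, 49]
  [57, -∞, 62, 40, ∞]
D(2):
  [∞, -∞, 22, 40, -∞]
  [-∞, ∞, 9, -∞, -∞]
  [94, -∞, ∞, 40, -∞]
  [18, -∞, 83, ∞, 49]
  [57, -∞, 62, 40, ∞]
D(3):
  [∞, -∞, 22, 40, -∞]
  [9, ∞, 9, 9, -∞]
  [94, -∞, ∞, 40, -∞]
  [83, -∞, 83, ∞, 49]
  [62, -∞, 62, 40, ∞]
D(4):
  [∞, -∞, 40, 40, 40]
  [9, ∞, 9, 9, 9]
  [94, -∞, ∞, 40, 40]
  [83, -∞, 83, ∞, 49]
  [62, -∞, 62, 40, ∞]
D(5):
  [∞, -∞, 40, 40, 40]
  [9, ∞, 9, 9, 9]
  [94, -∞, ∞, 40, 40]
  [83, -∞, 83, ∞, 49]
  [62, -∞, 62, 40, ∞]
Answer: A*[2][3] = 40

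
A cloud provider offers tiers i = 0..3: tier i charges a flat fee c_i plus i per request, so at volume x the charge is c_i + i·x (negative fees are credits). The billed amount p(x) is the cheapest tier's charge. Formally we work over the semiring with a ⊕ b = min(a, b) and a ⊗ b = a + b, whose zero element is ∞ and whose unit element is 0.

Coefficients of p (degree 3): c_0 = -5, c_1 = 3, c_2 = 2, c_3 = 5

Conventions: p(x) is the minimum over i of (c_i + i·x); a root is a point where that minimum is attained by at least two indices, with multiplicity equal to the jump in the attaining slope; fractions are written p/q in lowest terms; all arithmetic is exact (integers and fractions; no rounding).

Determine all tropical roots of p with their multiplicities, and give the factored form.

hull edge (i=0, c=-5) to (i=3, c=5): slope 10/3, span 3
Factored form: p(x) = 5 ⊗ (x ⊕ (-10/3)) ⊗ (x ⊕ (-10/3)) ⊗ (x ⊕ (-10/3))
Answer: roots = -10/3 (mult 3)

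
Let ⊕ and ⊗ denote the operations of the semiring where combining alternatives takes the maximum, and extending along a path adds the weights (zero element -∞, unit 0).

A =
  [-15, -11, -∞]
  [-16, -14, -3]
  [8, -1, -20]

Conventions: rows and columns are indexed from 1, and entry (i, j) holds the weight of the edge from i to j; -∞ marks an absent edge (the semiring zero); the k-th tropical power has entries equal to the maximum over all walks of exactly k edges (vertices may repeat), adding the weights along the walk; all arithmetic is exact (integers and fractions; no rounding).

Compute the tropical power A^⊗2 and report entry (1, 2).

A^⊗2:
  [-27, -25, -14]
  [5, -4, -17]
  [-7, -3, -4]
Key observation: the optimum is the walk 1->2->2, with weight (-11) + (-14) = -25.
Optimal value attained by: walk 1->2->2.
Answer: (A^⊗2)[1][2] = -25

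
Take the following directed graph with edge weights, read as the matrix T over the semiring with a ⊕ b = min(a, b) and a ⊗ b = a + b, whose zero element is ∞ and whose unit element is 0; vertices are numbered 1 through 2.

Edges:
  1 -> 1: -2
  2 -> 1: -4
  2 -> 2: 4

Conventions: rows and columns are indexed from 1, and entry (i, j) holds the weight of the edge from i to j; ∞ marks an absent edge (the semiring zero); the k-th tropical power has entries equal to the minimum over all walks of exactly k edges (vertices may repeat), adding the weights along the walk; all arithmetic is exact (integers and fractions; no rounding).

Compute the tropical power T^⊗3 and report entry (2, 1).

T^⊗2:
  [-4, ∞]
  [-6, 8]
T^⊗3:
  [-6, ∞]
  [-8, 12]
Key observation: the optimum is the walk 2->1->1->1, with weight (-4) + (-2) + (-2) = -8.
Optimal value attained by: walk 2->1->1->1.
Answer: (T^⊗3)[2][1] = -8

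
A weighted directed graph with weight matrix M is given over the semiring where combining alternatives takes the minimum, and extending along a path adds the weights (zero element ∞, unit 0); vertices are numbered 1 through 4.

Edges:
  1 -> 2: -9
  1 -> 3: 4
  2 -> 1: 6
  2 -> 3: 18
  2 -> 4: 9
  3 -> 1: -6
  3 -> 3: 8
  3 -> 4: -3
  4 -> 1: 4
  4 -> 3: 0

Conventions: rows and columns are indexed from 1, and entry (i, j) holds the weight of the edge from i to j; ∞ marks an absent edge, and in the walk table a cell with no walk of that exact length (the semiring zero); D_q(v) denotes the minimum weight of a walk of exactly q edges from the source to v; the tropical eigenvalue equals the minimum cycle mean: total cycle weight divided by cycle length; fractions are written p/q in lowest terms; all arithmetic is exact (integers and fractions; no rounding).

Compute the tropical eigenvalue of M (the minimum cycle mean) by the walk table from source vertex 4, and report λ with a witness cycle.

q=0: [∞, ∞, ∞, 0]
q=1: [4, ∞, 0, ∞]
q=2: [-6, -5, 8, -3]
q=3: [1, -15, -3, 4]
q=4: [-9, -8, 3, -6]
Optimal cycle mean attained by: cycle 1->2->1, total (-9) + 6, length 2.
Answer: λ = -3/2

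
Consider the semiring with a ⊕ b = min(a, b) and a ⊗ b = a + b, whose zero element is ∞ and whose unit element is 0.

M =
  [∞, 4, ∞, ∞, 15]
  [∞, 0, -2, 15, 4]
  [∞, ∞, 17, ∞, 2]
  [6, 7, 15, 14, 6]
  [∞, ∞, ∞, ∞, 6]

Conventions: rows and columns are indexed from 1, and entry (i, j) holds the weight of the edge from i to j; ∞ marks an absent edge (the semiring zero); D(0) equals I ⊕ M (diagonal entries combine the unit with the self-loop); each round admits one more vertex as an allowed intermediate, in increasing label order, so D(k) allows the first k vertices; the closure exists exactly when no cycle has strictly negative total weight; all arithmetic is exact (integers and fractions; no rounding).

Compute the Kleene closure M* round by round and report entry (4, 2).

D(0):
  [0, 4, ∞, ∞, 15]
  [∞, 0, -2, 15, 4]
  [∞, ∞, 0, ∞, 2]
  [6, 7, 15, 0, 6]
  [∞, ∞, ∞, ∞, 0]
D(1):
  [0, 4, ∞, ∞, 15]
  [∞, 0, -2, 15, 4]
  [∞, ∞, 0, ∞, 2]
  [6, 7, 15, 0, 6]
  [∞, ∞, ∞, ∞, 0]
D(2):
  [0, 4, 2, 19, 8]
  [∞, 0, -2, 15, 4]
  [∞, ∞, 0, ∞, 2]
  [6, 7, 5, 0, 6]
  [∞, ∞, ∞, ∞, 0]
D(3):
  [0, 4, 2, 19, 4]
  [∞, 0, -2, 15, 0]
  [∞, ∞, 0, ∞, 2]
  [6, 7, 5, 0, 6]
  [∞, ∞, ∞, ∞, 0]
D(4):
  [0, 4, 2, 19, 4]
  [21, 0, -2, 15, 0]
  [∞, ∞, 0, ∞, 2]
  [6, 7, 5, 0, 6]
  [∞, ∞, ∞, ∞, 0]
D(5):
  [0, 4, 2, 19, 4]
  [21, 0, -2, 15, 0]
  [∞, ∞, 0, ∞, 2]
  [6, 7, 5, 0, 6]
  [∞, ∞, ∞, ∞, 0]
Answer: M*[4][2] = 7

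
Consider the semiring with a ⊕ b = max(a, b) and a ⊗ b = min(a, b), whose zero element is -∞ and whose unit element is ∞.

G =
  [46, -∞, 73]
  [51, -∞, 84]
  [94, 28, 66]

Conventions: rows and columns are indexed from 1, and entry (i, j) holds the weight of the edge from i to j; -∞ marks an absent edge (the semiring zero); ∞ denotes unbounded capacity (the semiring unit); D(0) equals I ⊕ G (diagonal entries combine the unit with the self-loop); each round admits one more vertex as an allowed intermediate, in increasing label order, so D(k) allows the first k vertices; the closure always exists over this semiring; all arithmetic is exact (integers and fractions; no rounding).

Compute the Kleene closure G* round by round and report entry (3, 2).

D(0):
  [∞, -∞, 73]
  [51, ∞, 84]
  [94, 28, ∞]
D(1):
  [∞, -∞, 73]
  [51, ∞, 84]
  [94, 28, ∞]
D(2):
  [∞, -∞, 73]
  [51, ∞, 84]
  [94, 28, ∞]
D(3):
  [∞, 28, 73]
  [84, ∞, 84]
  [94, 28, ∞]
Answer: G*[3][2] = 28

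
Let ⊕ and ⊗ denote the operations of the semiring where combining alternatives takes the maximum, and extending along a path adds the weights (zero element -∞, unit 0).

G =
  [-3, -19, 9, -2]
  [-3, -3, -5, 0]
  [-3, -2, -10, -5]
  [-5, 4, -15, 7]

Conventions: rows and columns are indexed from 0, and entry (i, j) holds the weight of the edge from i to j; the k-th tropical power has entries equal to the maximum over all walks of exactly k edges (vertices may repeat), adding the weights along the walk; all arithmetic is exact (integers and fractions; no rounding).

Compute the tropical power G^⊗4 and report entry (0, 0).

G^⊗2:
  [6, 7, 6, 5]
  [-5, 4, 6, 7]
  [-5, -1, 6, 2]
  [2, 11, 4, 14]
G^⊗3:
  [4, 9, 15, 12]
  [3, 11, 4, 14]
  [3, 6, 4, 9]
  [9, 18, 11, 21]
G^⊗4:
  [12, 16, 13, 19]
  [9, 18, 12, 21]
  [4, 13, 12, 16]
  [16, 25, 18, 28]
Key observation: the optimum is the walk 0->2->0->2->0, with weight 9 + (-3) + 9 + (-3) = 12.
Optimal value attained by: walk 0->2->0->2->0.
Answer: (G^⊗4)[0][0] = 12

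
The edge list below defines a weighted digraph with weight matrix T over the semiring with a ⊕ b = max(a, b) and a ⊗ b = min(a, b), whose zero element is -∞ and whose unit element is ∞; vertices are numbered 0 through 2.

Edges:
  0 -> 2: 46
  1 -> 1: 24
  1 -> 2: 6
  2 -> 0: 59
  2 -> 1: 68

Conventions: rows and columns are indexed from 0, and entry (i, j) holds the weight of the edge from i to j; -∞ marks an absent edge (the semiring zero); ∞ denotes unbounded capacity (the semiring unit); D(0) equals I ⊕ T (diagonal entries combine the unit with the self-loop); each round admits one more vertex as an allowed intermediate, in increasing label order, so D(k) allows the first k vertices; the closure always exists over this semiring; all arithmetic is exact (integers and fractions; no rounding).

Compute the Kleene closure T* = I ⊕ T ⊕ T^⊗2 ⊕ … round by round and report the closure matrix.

D(0):
  [∞, -∞, 46]
  [-∞, ∞, 6]
  [59, 68, ∞]
D(1):
  [∞, -∞, 46]
  [-∞, ∞, 6]
  [59, 68, ∞]
D(2):
  [∞, -∞, 46]
  [-∞, ∞, 6]
  [59, 68, ∞]
D(3):
  [∞, 46, 46]
  [6, ∞, 6]
  [59, 68, ∞]
Answer: T* = [[∞, 46, 46], [6, ∞, 6], [59, 68, ∞]]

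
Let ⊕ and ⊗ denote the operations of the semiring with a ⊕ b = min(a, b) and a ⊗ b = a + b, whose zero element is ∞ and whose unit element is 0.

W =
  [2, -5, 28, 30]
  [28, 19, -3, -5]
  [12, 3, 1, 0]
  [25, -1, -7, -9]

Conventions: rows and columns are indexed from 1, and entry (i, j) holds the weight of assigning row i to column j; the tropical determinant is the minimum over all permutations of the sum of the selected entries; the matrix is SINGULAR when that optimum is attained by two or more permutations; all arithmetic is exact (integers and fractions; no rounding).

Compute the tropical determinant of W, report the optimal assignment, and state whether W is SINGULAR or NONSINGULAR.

σ = (1, 2, 3, 4): 2 + 19 + 1 + (-9) = 13
σ = (1, 2, 4, 3): 2 + 19 + 0 + (-7) = 14
σ = (1, 3, 2, 4): 2 + (-3) + 3 + (-9) = -7
σ = (1, 3, 4, 2): 2 + (-3) + 0 + (-1) = -2
σ = (1, 4, 2, 3): 2 + (-5) + 3 + (-7) = -7
σ = (1, 4, 3, 2): 2 + (-5) + 1 + (-1) = -3
σ = (2, 1, 3, 4): (-5) + 28 + 1 + (-9) = 15
σ = (2, 1, 4, 3): (-5) + 28 + 0 + (-7) = 16
σ = (2, 3, 1, 4): (-5) + (-3) + 12 + (-9) = -5
σ = (2, 3, 4, 1): (-5) + (-3) + 0 + 25 = 17
σ = (2, 4, 1, 3): (-5) + (-5) + 12 + (-7) = -5
σ = (2, 4, 3, 1): (-5) + (-5) + 1 + 25 = 16
σ = (3, 1, 2, 4): 28 + 28 + 3 + (-9) = 50
σ = (3, 1, 4, 2): 28 + 28 + 0 + (-1) = 55
σ = (3, 2, 1, 4): 28 + 19 + 12 + (-9) = 50
σ = (3, 2, 4, 1): 28 + 19 + 0 + 25 = 72
σ = (3, 4, 1, 2): 28 + (-5) + 12 + (-1) = 34
σ = (3, 4, 2, 1): 28 + (-5) + 3 + 25 = 51
σ = (4, 1, 2, 3): 30 + 28 + 3 + (-7) = 54
σ = (4, 1, 3, 2): 30 + 28 + 1 + (-1) = 58
σ = (4, 2, 1, 3): 30 + 19 + 12 + (-7) = 54
σ = (4, 2, 3, 1): 30 + 19 + 1 + 25 = 75
σ = (4, 3, 1, 2): 30 + (-3) + 12 + (-1) = 38
σ = (4, 3, 2, 1): 30 + (-3) + 3 + 25 = 55
Optimal value attained by: σ = (1, 3, 2, 4).
Answer: det⊕(W) = -7; verdict: SINGULAR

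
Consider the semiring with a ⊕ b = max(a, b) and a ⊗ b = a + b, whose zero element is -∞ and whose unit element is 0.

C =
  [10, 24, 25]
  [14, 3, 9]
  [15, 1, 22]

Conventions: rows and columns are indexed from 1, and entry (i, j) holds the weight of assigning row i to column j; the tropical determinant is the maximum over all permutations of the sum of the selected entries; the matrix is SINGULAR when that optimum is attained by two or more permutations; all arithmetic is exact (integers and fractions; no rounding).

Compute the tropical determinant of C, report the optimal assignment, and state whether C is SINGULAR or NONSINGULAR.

σ = (1, 2, 3): 10 + 3 + 22 = 35
σ = (1, 3, 2): 10 + 9 + 1 = 20
σ = (2, 1, 3): 24 + 14 + 22 = 60
σ = (2, 3, 1): 24 + 9 + 15 = 48
σ = (3, 1, 2): 25 + 14 + 1 = 40
σ = (3, 2, 1): 25 + 3 + 15 = 43
Optimal value attained by: σ = (2, 1, 3).
Answer: det⊕(C) = 60; verdict: NONSINGULAR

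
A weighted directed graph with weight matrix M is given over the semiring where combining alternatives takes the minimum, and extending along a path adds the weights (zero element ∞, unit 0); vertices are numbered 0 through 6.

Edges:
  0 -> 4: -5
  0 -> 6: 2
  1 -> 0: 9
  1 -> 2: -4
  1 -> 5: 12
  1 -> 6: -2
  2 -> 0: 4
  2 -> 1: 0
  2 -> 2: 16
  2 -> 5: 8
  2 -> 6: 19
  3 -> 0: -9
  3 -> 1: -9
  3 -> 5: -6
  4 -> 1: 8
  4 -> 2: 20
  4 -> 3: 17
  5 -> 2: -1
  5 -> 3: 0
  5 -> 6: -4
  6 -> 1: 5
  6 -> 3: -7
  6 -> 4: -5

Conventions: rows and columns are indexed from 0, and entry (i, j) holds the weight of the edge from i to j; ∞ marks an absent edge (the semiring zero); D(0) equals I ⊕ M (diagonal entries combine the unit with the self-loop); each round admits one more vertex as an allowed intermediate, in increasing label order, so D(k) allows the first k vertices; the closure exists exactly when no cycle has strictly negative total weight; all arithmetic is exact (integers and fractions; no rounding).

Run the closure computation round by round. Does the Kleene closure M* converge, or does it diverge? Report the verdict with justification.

D(0):
  [0, ∞, ∞, ∞, -5, ∞, 2]
  [9, 0, -4, ∞, ∞, 12, -2]
  [4, 0, 0, ∞, ∞, 8, 19]
  [-9, -9, ∞, 0, ∞, -6, ∞]
  [∞, 8, 20, 17, 0, ∞, ∞]
  [∞, ∞, -1, 0, ∞, 0, -4]
  [∞, 5, ∞, -7, -5, ∞, 0]
D(1):
  [0, ∞, ∞, ∞, -5, ∞, 2]
  [9, 0, -4, ∞, 4, 12, -2]
  [4, 0, 0, ∞, -1, 8, 6]
  [-9, -9, ∞, 0, -14, -6, -7]
  [∞, 8, 20, 17, 0, ∞, ∞]
  [∞, ∞, -1, 0, ∞, 0, -4]
  [∞, 5, ∞, -7, -5, ∞, 0]
Detection: at round 2, diagonal entry (2, 2) turns strictly negative.
Key observation: the cycle 2->1->2 has total weight 0 + (-4), which is strictly negative.
Answer: DIVERGES — negative cycle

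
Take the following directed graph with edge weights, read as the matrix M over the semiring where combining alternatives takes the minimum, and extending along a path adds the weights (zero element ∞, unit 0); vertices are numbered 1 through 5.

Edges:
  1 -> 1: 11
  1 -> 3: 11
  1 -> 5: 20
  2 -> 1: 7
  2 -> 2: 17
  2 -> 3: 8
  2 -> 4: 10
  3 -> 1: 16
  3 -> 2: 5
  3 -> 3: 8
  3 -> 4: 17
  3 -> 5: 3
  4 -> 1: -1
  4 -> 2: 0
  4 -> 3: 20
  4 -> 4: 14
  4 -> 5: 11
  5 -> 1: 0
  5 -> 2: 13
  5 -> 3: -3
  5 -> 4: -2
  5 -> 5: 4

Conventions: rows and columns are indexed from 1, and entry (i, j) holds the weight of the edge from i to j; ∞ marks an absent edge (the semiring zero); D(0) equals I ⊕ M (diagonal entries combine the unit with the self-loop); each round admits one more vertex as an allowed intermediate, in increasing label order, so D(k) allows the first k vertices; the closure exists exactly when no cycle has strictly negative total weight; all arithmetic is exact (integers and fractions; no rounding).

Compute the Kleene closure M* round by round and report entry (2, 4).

D(0):
  [0, ∞, 11, ∞, 20]
  [7, 0, 8, 10, ∞]
  [16, 5, 0, 17, 3]
  [-1, 0, 20, 0, 11]
  [0, 13, -3, -2, 0]
D(1):
  [0, ∞, 11, ∞, 20]
  [7, 0, 8, 10, 27]
  [16, 5, 0, 17, 3]
  [-1, 0, 10, 0, 11]
  [0, 13, -3, -2, 0]
D(2):
  [0, ∞, 11, ∞, 20]
  [7, 0, 8, 10, 27]
  [12, 5, 0, 15, 3]
  [-1, 0, 8, 0, 11]
  [0, 13, -3, -2, 0]
D(3):
  [0, 16, 11, 26, 14]
  [7, 0, 8, 10, 11]
  [12, 5, 0, 15, 3]
  [-1, 0, 8, 0, 11]
  [0, 2, -3, -2, 0]
D(4):
  [0, 16, 11, 26, 14]
  [7, 0, 8, 10, 11]
  [12, 5, 0, 15, 3]
  [-1, 0, 8, 0, 11]
  [-3, -2, -3, -2, 0]
D(5):
  [0, 12, 11, 12, 14]
  [7, 0, 8, 9, 11]
  [0, 1, 0, 1, 3]
  [-1, 0, 8, 0, 11]
  [-3, -2, -3, -2, 0]
Answer: M*[2][4] = 9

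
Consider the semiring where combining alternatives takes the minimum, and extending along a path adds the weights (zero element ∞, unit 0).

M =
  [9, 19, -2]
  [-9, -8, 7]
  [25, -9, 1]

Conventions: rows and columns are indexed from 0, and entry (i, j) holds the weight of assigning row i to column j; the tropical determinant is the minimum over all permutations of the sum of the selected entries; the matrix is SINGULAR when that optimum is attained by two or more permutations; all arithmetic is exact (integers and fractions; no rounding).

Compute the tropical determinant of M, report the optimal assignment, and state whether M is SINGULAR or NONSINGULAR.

σ = (0, 1, 2): 9 + (-8) + 1 = 2
σ = (0, 2, 1): 9 + 7 + (-9) = 7
σ = (1, 0, 2): 19 + (-9) + 1 = 11
σ = (1, 2, 0): 19 + 7 + 25 = 51
σ = (2, 0, 1): (-2) + (-9) + (-9) = -20
σ = (2, 1, 0): (-2) + (-8) + 25 = 15
Optimal value attained by: σ = (2, 0, 1).
Answer: det⊕(M) = -20; verdict: NONSINGULAR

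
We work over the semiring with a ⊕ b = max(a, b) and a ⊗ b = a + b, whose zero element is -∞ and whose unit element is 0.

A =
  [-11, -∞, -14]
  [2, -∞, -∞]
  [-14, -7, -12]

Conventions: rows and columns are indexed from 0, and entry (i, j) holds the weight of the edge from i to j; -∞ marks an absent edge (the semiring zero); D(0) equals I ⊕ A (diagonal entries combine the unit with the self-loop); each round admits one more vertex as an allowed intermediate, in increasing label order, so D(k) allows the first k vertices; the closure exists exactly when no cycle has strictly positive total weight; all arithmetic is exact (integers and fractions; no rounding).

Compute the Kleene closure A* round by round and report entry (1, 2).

D(0):
  [0, -∞, -14]
  [2, 0, -∞]
  [-14, -7, 0]
D(1):
  [0, -∞, -14]
  [2, 0, -12]
  [-14, -7, 0]
D(2):
  [0, -∞, -14]
  [2, 0, -12]
  [-5, -7, 0]
D(3):
  [0, -21, -14]
  [2, 0, -12]
  [-5, -7, 0]
Answer: A*[1][2] = -12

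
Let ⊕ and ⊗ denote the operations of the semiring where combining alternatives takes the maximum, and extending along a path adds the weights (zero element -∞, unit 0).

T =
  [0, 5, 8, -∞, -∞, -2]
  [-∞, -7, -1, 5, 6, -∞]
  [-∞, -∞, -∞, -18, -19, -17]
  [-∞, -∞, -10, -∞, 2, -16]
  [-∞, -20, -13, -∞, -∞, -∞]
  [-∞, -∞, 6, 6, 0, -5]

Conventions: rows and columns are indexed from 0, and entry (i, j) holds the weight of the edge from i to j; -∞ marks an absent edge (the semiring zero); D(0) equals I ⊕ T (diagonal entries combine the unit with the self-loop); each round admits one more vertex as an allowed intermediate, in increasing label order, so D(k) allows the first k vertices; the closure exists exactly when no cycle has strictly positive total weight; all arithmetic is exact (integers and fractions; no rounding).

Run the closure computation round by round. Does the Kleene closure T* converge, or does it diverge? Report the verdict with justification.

D(0):
  [0, 5, 8, -∞, -∞, -2]
  [-∞, 0, -1, 5, 6, -∞]
  [-∞, -∞, 0, -18, -19, -17]
  [-∞, -∞, -10, 0, 2, -16]
  [-∞, -20, -13, -∞, 0, -∞]
  [-∞, -∞, 6, 6, 0, 0]
D(1):
  [0, 5, 8, -∞, -∞, -2]
  [-∞, 0, -1, 5, 6, -∞]
  [-∞, -∞, 0, -18, -19, -17]
  [-∞, -∞, -10, 0, 2, -16]
  [-∞, -20, -13, -∞, 0, -∞]
  [-∞, -∞, 6, 6, 0, 0]
D(2):
  [0, 5, 8, 10, 11, -2]
  [-∞, 0, -1, 5, 6, -∞]
  [-∞, -∞, 0, -18, -19, -17]
  [-∞, -∞, -10, 0, 2, -16]
  [-∞, -20, -13, -15, 0, -∞]
  [-∞, -∞, 6, 6, 0, 0]
D(3):
  [0, 5, 8, 10, 11, -2]
  [-∞, 0, -1, 5, 6, -18]
  [-∞, -∞, 0, -18, -19, -17]
  [-∞, -∞, -10, 0, 2, -16]
  [-∞, -20, -13, -15, 0, -30]
  [-∞, -∞, 6, 6, 0, 0]
D(4):
  [0, 5, 8, 10, 12, -2]
  [-∞, 0, -1, 5, 7, -11]
  [-∞, -∞, 0, -18, -16, -17]
  [-∞, -∞, -10, 0, 2, -16]
  [-∞, -20, -13, -15, 0, -30]
  [-∞, -∞, 6, 6, 8, 0]
D(5):
  [0, 5, 8, 10, 12, -2]
  [-∞, 0, -1, 5, 7, -11]
  [-∞, -36, 0, -18, -16, -17]
  [-∞, -18, -10, 0, 2, -16]
  [-∞, -20, -13, -15, 0, -30]
  [-∞, -12, 6, 6, 8, 0]
D(6):
  [0, 5, 8, 10, 12, -2]
  [-∞, 0, -1, 5, 7, -11]
  [-∞, -29, 0, -11, -9, -17]
  [-∞, -18, -10, 0, 2, -16]
  [-∞, -20, -13, -15, 0, -30]
  [-∞, -12, 6, 6, 8, 0]
Key observation: every diagonal entry stays at the unit through all rounds, so no improving cycle exists.
Answer: CONVERGES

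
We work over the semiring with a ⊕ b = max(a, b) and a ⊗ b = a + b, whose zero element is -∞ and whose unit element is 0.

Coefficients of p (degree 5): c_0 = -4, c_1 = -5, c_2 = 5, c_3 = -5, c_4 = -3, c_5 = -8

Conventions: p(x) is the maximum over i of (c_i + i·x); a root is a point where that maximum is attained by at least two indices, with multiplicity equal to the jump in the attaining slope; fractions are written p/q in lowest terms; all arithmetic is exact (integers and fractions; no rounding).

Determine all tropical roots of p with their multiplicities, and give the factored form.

hull edge (i=0, c=-4) to (i=2, c=5): slope 9/2, span 2
hull edge (i=2, c=5) to (i=4, c=-3): slope -4, span 2
hull edge (i=4, c=-3) to (i=5, c=-8): slope -5, span 1
Factored form: p(x) = -8 ⊗ (x ⊕ (-9/2)) ⊗ (x ⊕ (-9/2)) ⊗ (x ⊕ 4) ⊗ (x ⊕ 4) ⊗ (x ⊕ 5)
Answer: roots = -9/2 (mult 2), 4 (mult 2), 5 (mult 1)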